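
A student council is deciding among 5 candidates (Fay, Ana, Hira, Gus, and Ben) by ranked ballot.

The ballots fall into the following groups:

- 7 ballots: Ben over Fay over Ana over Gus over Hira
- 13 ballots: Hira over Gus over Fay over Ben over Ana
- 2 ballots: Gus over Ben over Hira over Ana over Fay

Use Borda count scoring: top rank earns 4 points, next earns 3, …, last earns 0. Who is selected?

Hira

Borda scores:
  Fay: 7·3 + 13·2 + 2·0 = 47
  Ana: 7·2 + 13·0 + 2·1 = 16
  Hira: 7·0 + 13·4 + 2·2 = 56
  Gus: 7·1 + 13·3 + 2·4 = 54
  Ben: 7·4 + 13·1 + 2·3 = 47
Hira has the highest total.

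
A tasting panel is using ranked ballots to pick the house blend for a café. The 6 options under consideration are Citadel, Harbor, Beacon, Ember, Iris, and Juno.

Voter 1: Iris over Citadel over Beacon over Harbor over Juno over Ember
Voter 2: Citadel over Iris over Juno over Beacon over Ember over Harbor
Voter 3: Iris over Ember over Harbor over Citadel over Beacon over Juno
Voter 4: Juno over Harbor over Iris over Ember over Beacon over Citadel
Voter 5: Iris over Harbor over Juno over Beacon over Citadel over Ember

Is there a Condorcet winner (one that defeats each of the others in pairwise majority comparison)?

Yes

Head-to-head results (5 voters total):
Citadel vs Harbor: Harbor wins 3–2.
Citadel vs Beacon: Citadel wins 3–2.
Citadel vs Ember: Citadel wins 3–2.
Citadel vs Iris: Iris wins 4–1.
Citadel vs Juno: Citadel wins 3–2.
Harbor vs Beacon: Harbor wins 3–2.
Harbor vs Ember: Harbor wins 3–2.
Harbor vs Iris: Iris wins 4–1.
Harbor vs Juno: Harbor wins 3–2.
Beacon vs Ember: Beacon wins 3–2.
Beacon vs Iris: Iris wins 5–0.
Beacon vs Juno: Juno wins 3–2.
Ember vs Iris: Iris wins 5–0.
Ember vs Juno: Juno wins 4–1.
Iris vs Juno: Iris wins 4–1.
Iris beats each rival — Citadel (4–1), Harbor (4–1), Beacon (5–0), Ember (5–0), Juno (4–1) — so Iris is the Condorcet winner.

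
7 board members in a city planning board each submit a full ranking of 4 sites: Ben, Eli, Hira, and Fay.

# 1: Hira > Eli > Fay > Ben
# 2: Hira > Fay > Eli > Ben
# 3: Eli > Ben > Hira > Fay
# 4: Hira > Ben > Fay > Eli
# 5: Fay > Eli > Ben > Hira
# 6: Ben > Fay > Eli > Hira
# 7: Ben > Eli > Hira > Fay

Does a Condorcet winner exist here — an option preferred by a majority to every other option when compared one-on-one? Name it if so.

Head-to-head results (7 voters total):
Ben vs Eli: Eli wins 4–3.
Ben vs Hira: Ben wins 4–3.
Ben vs Fay: Ben wins 4–3.
Eli vs Hira: Eli wins 4–3.
Eli vs Fay: Fay wins 4–3.
Hira vs Fay: Hira wins 5–2.
No candidate beats all others: Ben beats Fay beats Eli beats Ben, a majority cycle.

None — there is no Condorcet winner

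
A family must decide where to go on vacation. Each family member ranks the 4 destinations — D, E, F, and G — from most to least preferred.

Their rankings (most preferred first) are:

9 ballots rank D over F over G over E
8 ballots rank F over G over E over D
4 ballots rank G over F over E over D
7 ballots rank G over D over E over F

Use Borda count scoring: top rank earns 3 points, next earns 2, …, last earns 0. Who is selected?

G

Borda scores:
  D: 9·3 + 8·0 + 4·0 + 7·2 = 41
  E: 9·0 + 8·1 + 4·1 + 7·1 = 19
  F: 9·2 + 8·3 + 4·2 + 7·0 = 50
  G: 9·1 + 8·2 + 4·3 + 7·3 = 58
G has the highest total.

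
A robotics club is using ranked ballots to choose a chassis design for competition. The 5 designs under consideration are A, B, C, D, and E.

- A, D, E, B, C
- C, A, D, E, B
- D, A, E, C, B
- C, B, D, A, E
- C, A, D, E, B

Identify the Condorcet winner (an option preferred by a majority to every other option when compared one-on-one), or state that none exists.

Head-to-head results (5 voters total):
A vs B: A wins 4–1.
A vs C: C wins 3–2.
A vs D: A wins 3–2.
A vs E: A wins 5–0.
B vs C: C wins 4–1.
B vs D: D wins 4–1.
B vs E: E wins 4–1.
C vs D: C wins 3–2.
C vs E: C wins 3–2.
D vs E: D wins 5–0.
C beats each rival — A (3–2), B (4–1), D (3–2), E (3–2) — so C is the Condorcet winner.

C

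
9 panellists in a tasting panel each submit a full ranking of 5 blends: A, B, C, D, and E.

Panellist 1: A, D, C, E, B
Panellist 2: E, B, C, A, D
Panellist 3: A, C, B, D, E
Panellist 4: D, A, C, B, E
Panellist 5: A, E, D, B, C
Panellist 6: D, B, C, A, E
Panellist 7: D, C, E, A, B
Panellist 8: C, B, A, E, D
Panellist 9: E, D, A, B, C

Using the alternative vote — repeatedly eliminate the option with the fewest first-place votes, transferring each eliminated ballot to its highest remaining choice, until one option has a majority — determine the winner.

A

Round 1: A 3, D 3, E 2, C 1, B 0. B has the fewest and is eliminated.
Round 2: A 3, D 3, E 2, C 1. C has the fewest and is eliminated.
Round 3: A 4, D 3, E 2. E has the fewest and is eliminated.
Round 4: A 5, D 4. A has a majority.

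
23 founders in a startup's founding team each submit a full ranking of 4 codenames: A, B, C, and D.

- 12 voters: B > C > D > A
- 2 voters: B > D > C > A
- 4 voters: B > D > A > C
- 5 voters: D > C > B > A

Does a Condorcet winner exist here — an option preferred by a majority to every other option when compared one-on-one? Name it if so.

B

Head-to-head results (23 voters total):
A vs B: B wins 23–0.
A vs C: C wins 19–4.
A vs D: D wins 23–0.
B vs C: B wins 18–5.
B vs D: B wins 18–5.
C vs D: C wins 12–11.
B beats each rival — A (23–0), C (18–5), D (18–5) — so B is the Condorcet winner.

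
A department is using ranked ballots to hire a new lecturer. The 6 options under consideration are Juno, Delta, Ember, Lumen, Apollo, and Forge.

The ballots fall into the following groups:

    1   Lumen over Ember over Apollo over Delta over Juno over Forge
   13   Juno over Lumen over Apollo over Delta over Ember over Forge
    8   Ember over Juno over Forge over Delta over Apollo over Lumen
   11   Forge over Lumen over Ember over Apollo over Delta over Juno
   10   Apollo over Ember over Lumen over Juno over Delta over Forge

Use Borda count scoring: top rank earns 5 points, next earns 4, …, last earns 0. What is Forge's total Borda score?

79

Borda scores:
  Juno: 1 + 13·5 + 8·4 + 11·0 + 10·2 = 118
  Delta: 2 + 13·2 + 8·2 + 11·1 + 10·1 = 65
  Ember: 4 + 13·1 + 8·5 + 11·3 + 10·4 = 130
  Lumen: 5 + 13·4 + 8·0 + 11·4 + 10·3 = 131
  Apollo: 3 + 13·3 + 8·1 + 11·2 + 10·5 = 122
  Forge: 0 + 13·0 + 8·3 + 11·5 + 10·0 = 79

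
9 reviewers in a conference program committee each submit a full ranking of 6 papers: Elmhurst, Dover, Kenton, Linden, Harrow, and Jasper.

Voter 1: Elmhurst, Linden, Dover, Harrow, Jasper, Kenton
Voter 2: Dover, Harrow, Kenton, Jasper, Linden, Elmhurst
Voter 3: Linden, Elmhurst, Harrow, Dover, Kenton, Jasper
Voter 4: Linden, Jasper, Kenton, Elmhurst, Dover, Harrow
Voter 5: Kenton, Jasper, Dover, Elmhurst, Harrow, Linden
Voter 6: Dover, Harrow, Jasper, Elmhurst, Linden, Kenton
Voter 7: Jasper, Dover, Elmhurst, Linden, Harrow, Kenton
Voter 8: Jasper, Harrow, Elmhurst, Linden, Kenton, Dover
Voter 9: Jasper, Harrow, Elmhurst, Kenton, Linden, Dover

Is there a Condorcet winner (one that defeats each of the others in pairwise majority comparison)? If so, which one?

Head-to-head results (9 voters total):
Elmhurst vs Dover: Elmhurst wins 5–4.
Elmhurst vs Kenton: Elmhurst wins 6–3.
Elmhurst vs Linden: Elmhurst wins 6–3.
Elmhurst vs Harrow: Elmhurst wins 5–4.
Elmhurst vs Jasper: Jasper wins 7–2.
Dover vs Kenton: Dover wins 5–4.
Dover vs Linden: Linden wins 5–4.
Dover vs Harrow: Dover wins 6–3.
Dover vs Jasper: Jasper wins 5–4.
Kenton vs Linden: Linden wins 6–3.
Kenton vs Harrow: Harrow wins 7–2.
Kenton vs Jasper: Jasper wins 6–3.
Linden vs Harrow: Harrow wins 5–4.
Linden vs Jasper: Jasper wins 6–3.
Harrow vs Jasper: Jasper wins 5–4.
Jasper beats each rival — Elmhurst (7–2), Dover (5–4), Kenton (6–3), Linden (6–3), Harrow (5–4) — so Jasper is the Condorcet winner.

Jasper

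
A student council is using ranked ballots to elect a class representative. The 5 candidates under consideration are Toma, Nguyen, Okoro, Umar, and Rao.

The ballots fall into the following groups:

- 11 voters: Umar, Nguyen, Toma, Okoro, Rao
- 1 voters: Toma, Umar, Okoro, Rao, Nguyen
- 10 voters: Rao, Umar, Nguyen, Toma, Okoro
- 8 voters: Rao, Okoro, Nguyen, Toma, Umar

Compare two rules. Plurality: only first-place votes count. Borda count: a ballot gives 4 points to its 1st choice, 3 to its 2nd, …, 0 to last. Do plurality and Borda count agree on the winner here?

No

Plurality first-place counts: Toma 1, Nguyen 0, Okoro 0, Umar 11, Rao 18 → Rao.
Borda totals: Toma 44, Nguyen 69, Okoro 37, Umar 77, Rao 73 → Umar.
The two rules disagree: plurality picks Rao, Borda picks Umar.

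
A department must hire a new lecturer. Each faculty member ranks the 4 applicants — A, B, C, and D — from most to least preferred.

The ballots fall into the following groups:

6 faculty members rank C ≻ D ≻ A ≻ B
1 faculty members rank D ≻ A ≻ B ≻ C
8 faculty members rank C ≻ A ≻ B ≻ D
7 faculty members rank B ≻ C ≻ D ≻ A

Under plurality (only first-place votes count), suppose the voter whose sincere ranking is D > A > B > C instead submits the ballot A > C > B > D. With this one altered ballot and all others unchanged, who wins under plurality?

First-place totals with the altered ballot: A 1, B 7, C 14, D 0.
The winner is unchanged: still C.

C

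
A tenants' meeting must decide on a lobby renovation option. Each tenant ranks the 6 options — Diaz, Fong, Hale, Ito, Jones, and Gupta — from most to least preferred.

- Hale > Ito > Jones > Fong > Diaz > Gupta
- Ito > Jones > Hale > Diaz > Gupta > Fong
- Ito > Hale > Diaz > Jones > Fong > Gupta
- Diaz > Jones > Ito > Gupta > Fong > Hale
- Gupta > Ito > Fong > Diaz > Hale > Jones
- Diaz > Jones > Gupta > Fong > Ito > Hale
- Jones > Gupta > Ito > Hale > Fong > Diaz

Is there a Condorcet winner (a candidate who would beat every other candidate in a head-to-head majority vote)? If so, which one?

Ito

Head-to-head results (7 voters total):
Diaz vs Fong: Diaz wins 4–3.
Diaz vs Hale: Hale wins 4–3.
Diaz vs Ito: Ito wins 5–2.
Diaz vs Jones: Diaz wins 4–3.
Diaz vs Gupta: Diaz wins 5–2.
Fong vs Hale: Hale wins 4–3.
Fong vs Ito: Ito wins 6–1.
Fong vs Jones: Jones wins 6–1.
Fong vs Gupta: Gupta wins 5–2.
Hale vs Ito: Ito wins 6–1.
Hale vs Jones: Jones wins 4–3.
Hale vs Gupta: Gupta wins 4–3.
Ito vs Jones: Ito wins 4–3.
Ito vs Gupta: Ito wins 4–3.
Jones vs Gupta: Jones wins 6–1.
Ito beats each rival — Diaz (5–2), Fong (6–1), Hale (6–1), Jones (4–3), Gupta (4–3) — so Ito is the Condorcet winner.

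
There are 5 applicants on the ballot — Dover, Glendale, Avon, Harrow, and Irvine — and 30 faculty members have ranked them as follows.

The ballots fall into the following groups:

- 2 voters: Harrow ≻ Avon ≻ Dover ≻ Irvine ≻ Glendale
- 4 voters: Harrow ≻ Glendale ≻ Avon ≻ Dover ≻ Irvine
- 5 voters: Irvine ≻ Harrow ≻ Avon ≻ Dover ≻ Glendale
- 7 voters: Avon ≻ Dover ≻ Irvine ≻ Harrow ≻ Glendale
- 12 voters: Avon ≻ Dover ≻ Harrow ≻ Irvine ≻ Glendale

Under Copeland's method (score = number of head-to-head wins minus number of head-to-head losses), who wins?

Pairwise results:
  Dover vs Glendale: Dover wins 26–4.
  Dover vs Avon: Avon wins 30–0.
  Dover vs Harrow: Dover wins 19–11.
  Dover vs Irvine: Dover wins 25–5.
  Glendale vs Avon: Avon wins 26–4.
  Glendale vs Harrow: Harrow wins 30–0.
  Glendale vs Irvine: Irvine wins 26–4.
  Avon vs Harrow: Avon wins 19–11.
  Avon vs Irvine: Avon wins 25–5.
  Harrow vs Irvine: Harrow wins 18–12.
Copeland scores (wins − losses):
  Dover: 3 − 1 = 2
  Glendale: 0 − 4 = -4
  Avon: 4 − 0 = 4
  Harrow: 2 − 2 = 0
  Irvine: 1 − 3 = -2
Avon has the best Copeland score.

Avon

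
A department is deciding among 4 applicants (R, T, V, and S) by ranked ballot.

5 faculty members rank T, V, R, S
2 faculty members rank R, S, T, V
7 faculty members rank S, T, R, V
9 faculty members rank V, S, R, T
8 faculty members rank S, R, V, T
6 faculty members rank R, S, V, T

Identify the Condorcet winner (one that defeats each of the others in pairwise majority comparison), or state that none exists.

S

Head-to-head results (37 voters total):
R vs T: R wins 25–12.
R vs V: R wins 23–14.
R vs S: S wins 24–13.
T vs V: V wins 23–14.
T vs S: S wins 32–5.
V vs S: S wins 23–14.
S beats each rival — R (24–13), T (32–5), V (23–14) — so S is the Condorcet winner.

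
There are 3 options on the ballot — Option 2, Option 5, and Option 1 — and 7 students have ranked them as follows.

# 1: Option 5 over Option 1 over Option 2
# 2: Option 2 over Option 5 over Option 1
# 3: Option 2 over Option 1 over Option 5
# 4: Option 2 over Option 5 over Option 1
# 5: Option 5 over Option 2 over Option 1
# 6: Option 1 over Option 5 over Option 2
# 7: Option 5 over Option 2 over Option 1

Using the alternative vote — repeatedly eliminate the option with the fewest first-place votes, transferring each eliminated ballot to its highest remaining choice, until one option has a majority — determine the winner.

Round 1: Option 2 3, Option 5 3, Option 1 1. Option 1 has the fewest and is eliminated.
Round 2: Option 5 4, Option 2 3. Option 5 has a majority.

Option 5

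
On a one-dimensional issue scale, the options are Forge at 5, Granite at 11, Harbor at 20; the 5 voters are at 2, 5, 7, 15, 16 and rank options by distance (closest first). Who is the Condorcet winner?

Forge

With single-peaked preferences on a line, the Condorcet winner is the candidate closest to the median voter.
The median voter (position 7) is closest to Forge at 5.
Check: Forge vs Granite — voters closer to Forge: 3 of 5.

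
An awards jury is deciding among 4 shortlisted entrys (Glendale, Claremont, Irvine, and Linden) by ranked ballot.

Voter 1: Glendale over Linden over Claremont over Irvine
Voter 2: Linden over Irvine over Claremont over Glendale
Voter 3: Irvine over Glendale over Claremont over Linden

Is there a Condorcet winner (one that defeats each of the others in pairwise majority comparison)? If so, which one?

Head-to-head results (3 voters total):
Glendale vs Claremont: Glendale wins 2–1.
Glendale vs Irvine: Irvine wins 2–1.
Glendale vs Linden: Glendale wins 2–1.
Claremont vs Irvine: Irvine wins 2–1.
Claremont vs Linden: Linden wins 2–1.
Irvine vs Linden: Linden wins 2–1.
No candidate beats all others: Glendale beats Linden beats Irvine beats Glendale, a majority cycle.

No Condorcet winner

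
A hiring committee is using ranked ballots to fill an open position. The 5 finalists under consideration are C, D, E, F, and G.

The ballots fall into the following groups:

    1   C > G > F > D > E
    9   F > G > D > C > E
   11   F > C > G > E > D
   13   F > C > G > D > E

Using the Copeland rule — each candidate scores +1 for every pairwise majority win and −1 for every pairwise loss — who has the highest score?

F

Pairwise results:
  C vs D: C wins 25–9.
  C vs E: C wins 34–0.
  C vs F: F wins 33–1.
  C vs G: C wins 25–9.
  D vs E: D wins 23–11.
  D vs F: F wins 34–0.
  D vs G: G wins 34–0.
  E vs F: F wins 34–0.
  E vs G: G wins 34–0.
  F vs G: F wins 33–1.
Copeland scores (wins − losses):
  C: 3 − 1 = 2
  D: 1 − 3 = -2
  E: 0 − 4 = -4
  F: 4 − 0 = 4
  G: 2 − 2 = 0
F has the best Copeland score.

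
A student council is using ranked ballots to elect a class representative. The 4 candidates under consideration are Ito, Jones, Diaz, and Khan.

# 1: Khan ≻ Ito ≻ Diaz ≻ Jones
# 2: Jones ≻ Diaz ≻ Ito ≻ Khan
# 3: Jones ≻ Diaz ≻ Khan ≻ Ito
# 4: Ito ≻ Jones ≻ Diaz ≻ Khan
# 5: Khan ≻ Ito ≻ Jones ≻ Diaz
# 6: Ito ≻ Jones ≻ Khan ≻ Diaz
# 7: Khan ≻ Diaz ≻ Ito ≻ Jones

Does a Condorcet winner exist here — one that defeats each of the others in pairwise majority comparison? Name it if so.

None — there is no Condorcet winner

Head-to-head results (7 voters total):
Ito vs Jones: Ito wins 5–2.
Ito vs Diaz: Ito wins 4–3.
Ito vs Khan: Khan wins 4–3.
Jones vs Diaz: Jones wins 5–2.
Jones vs Khan: Jones wins 4–3.
Diaz vs Khan: Khan wins 4–3.
No candidate beats all others: Ito beats Jones beats Khan beats Ito, a majority cycle.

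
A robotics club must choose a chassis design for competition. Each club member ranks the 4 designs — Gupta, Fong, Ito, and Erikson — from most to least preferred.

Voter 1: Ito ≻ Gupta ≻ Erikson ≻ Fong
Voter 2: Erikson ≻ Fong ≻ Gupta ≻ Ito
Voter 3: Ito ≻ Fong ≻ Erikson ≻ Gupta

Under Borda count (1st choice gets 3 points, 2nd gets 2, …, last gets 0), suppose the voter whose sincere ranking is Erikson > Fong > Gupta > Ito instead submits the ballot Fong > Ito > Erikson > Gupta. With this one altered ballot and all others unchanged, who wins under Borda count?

Borda totals with the altered ballot: Gupta 2, Fong 5, Ito 8, Erikson 3.
The winner is unchanged: still Ito.

Ito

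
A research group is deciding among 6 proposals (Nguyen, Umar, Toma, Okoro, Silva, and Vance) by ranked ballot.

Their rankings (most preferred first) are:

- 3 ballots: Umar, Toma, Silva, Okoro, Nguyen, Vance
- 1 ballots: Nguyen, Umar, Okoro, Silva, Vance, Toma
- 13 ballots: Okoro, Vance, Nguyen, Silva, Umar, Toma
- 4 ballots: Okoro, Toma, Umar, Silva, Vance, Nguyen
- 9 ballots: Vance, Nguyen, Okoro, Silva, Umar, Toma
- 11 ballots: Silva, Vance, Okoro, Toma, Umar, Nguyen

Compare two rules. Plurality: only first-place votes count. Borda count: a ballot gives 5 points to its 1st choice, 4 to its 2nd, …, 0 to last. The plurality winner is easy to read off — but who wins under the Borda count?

Okoro

Plurality first-place counts: Nguyen 1, Umar 3, Toma 0, Okoro 17, Silva 11, Vance 9 → Okoro.
Borda totals: Nguyen 83, Umar 64, Toma 50, Okoro 154, Silva 118, Vance 146 → Okoro.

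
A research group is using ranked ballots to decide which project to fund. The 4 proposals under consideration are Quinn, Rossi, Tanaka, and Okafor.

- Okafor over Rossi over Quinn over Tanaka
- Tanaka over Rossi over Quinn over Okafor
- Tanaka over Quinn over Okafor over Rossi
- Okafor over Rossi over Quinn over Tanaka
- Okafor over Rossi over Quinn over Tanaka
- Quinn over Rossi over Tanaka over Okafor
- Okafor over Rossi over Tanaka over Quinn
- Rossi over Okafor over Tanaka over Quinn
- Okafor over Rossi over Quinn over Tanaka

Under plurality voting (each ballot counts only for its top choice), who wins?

First-place vote totals:
  Quinn: 1
  Rossi: 1
  Tanaka: 2
  Okafor: 5
Okafor has the most first-place votes.

Okafor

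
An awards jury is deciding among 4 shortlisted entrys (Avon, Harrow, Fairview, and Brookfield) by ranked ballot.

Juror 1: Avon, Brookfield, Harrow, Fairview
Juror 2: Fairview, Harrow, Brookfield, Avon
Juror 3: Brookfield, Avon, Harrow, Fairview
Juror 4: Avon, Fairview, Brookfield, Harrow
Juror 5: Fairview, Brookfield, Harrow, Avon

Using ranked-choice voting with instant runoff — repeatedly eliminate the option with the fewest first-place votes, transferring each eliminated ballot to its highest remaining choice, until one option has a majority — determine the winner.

Avon

Round 1: Avon 2, Fairview 2, Brookfield 1, Harrow 0. Harrow has the fewest and is eliminated.
Round 2: Avon 2, Fairview 2, Brookfield 1. Brookfield has the fewest and is eliminated.
Round 3: Avon 3, Fairview 2. Avon has a majority.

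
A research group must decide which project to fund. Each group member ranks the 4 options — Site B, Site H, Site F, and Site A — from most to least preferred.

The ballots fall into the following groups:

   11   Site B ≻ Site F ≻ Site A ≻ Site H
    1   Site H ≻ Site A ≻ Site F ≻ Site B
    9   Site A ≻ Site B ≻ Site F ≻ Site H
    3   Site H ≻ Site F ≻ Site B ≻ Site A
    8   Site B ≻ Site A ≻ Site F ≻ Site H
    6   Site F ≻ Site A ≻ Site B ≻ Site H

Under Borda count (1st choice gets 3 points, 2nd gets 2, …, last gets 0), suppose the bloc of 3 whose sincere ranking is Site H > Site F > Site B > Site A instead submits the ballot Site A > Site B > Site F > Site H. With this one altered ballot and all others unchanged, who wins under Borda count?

Site B

Borda totals with the altered ballot: Site B 87, Site H 3, Site F 61, Site A 77.
The winner is unchanged: still Site B.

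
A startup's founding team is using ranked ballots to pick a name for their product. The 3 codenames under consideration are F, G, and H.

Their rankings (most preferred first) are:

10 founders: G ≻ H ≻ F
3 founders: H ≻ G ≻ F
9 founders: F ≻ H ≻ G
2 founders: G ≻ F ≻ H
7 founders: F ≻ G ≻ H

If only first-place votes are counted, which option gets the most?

First-place vote totals:
  F: 16
  G: 12
  H: 3
F has the most first-place votes.

F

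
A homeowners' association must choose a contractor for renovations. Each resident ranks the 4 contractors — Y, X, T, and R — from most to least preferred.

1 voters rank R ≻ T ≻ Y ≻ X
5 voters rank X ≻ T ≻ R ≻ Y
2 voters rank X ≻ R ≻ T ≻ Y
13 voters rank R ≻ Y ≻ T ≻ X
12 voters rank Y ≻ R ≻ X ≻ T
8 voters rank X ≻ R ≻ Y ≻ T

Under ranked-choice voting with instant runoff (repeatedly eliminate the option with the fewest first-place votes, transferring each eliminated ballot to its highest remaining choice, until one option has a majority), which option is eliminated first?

T

Round 1: X 15, R 14, Y 12, T 0. T has the fewest and is eliminated.
Round 2: X 15, R 14, Y 12. Y has the fewest and is eliminated.
Round 3: R 26, X 15. R has a majority.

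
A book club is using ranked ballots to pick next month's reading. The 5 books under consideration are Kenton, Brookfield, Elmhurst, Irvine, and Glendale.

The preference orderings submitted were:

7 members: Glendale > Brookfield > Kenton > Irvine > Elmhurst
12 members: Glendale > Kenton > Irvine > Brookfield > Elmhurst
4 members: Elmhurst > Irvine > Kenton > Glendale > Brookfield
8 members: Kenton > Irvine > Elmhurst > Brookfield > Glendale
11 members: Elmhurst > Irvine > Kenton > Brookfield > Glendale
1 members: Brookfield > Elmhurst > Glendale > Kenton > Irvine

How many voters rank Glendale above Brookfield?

Ballots ranking Glendale above Brookfield: 7+12+4 = 23.
Ballots ranking Brookfield above Glendale: 8+11+1 = 20.
So 23 of 43 voters prefer Glendale to Brookfield.

23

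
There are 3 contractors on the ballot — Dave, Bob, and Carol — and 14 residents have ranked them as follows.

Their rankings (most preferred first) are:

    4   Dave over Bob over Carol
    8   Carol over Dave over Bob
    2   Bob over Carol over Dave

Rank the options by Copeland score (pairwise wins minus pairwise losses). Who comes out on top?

Carol

Pairwise results:
  Dave vs Bob: Dave wins 12–2.
  Dave vs Carol: Carol wins 10–4.
  Bob vs Carol: Carol wins 8–6.
Copeland scores (wins − losses):
  Dave: 1 − 1 = 0
  Bob: 0 − 2 = -2
  Carol: 2 − 0 = 2
Carol has the best Copeland score.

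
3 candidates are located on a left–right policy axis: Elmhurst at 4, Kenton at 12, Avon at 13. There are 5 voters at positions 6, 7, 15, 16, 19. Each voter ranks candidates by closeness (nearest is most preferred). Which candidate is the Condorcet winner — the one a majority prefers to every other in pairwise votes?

Avon

With single-peaked preferences on a line, the Condorcet winner is the candidate closest to the median voter.
The median voter (position 15) is closest to Avon at 13.
Check: Avon vs Kenton — voters closer to Avon: 3 of 5.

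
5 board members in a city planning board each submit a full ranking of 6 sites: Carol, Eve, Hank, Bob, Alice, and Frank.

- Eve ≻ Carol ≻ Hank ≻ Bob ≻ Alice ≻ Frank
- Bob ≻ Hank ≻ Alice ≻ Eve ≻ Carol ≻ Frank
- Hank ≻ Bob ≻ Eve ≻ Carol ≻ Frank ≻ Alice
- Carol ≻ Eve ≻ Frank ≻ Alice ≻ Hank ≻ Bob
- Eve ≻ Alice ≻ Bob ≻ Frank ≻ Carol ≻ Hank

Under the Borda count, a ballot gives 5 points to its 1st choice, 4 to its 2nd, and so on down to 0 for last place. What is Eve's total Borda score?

19

Borda scores:
  Carol: 4 + 1 + 2 + 5 + 1 = 13
  Eve: 5 + 2 + 3 + 4 + 5 = 19
  Hank: 3 + 4 + 5 + 1 + 0 = 13
  Bob: 2 + 5 + 4 + 0 + 3 = 14
  Alice: 1 + 3 + 0 + 2 + 4 = 10
  Frank: 0 + 0 + 1 + 3 + 2 = 6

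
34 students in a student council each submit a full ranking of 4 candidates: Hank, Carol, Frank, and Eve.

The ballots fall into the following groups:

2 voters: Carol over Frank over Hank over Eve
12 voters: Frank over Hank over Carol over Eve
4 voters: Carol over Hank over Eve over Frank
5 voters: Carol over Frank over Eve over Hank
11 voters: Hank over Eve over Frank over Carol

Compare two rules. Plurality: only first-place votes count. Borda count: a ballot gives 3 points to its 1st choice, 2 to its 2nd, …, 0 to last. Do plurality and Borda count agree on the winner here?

No

Plurality first-place counts: Hank 11, Carol 11, Frank 12, Eve 0 → Frank.
Borda totals: Hank 67, Carol 45, Frank 61, Eve 31 → Hank.
The two rules disagree: plurality picks Frank, Borda picks Hank.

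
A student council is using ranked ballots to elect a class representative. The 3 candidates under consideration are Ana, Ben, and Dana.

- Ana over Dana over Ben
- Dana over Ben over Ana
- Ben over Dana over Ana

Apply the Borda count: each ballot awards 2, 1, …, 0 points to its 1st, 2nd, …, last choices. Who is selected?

Borda scores:
  Ana: 2 + 0 + 0 = 2
  Ben: 0 + 1 + 2 = 3
  Dana: 1 + 2 + 1 = 4
Dana has the highest total.

Dana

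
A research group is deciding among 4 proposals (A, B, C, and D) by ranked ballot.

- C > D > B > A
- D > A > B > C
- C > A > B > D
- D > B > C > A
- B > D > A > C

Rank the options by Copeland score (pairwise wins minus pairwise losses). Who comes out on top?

Pairwise results:
  A vs B: B wins 3–2.
  A vs C: C wins 3–2.
  A vs D: D wins 4–1.
  B vs C: B wins 3–2.
  B vs D: D wins 3–2.
  C vs D: D wins 3–2.
Copeland scores (wins − losses):
  A: 0 − 3 = -3
  B: 2 − 1 = 1
  C: 1 − 2 = -1
  D: 3 − 0 = 3
D has the best Copeland score.

D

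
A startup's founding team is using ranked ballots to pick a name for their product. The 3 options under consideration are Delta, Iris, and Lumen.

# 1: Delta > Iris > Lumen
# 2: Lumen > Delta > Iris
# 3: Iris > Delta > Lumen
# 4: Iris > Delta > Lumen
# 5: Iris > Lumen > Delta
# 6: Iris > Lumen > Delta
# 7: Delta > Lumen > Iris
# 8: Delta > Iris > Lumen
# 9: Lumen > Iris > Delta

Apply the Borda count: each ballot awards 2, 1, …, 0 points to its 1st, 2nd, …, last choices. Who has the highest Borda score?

Iris

Borda scores:
  Delta: 2 + 1 + 1 + 1 + 0 + 0 + 2 + 2 + 0 = 9
  Iris: 1 + 0 + 2 + 2 + 2 + 2 + 0 + 1 + 1 = 11
  Lumen: 0 + 2 + 0 + 0 + 1 + 1 + 1 + 0 + 2 = 7
Iris has the highest total.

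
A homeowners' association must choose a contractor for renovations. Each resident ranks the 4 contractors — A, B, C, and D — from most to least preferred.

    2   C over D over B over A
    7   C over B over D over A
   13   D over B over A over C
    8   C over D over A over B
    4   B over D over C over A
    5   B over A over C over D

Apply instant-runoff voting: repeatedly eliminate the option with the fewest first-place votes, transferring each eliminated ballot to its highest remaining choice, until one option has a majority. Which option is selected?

C

Round 1: C 17, D 13, B 9, A 0. A has the fewest and is eliminated.
Round 2: C 17, D 13, B 9. B has the fewest and is eliminated.
Round 3: C 22, D 17. C has a majority.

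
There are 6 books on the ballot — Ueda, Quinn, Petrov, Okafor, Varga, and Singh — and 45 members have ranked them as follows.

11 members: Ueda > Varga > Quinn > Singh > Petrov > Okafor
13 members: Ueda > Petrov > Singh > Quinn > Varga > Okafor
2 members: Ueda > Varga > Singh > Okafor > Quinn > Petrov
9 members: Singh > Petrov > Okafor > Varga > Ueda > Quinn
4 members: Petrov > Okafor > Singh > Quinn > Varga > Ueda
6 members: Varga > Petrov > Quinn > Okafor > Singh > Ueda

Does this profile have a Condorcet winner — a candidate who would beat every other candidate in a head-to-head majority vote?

Head-to-head results (45 voters total):
Ueda vs Quinn: Ueda wins 35–10.
Ueda vs Petrov: Ueda wins 26–19.
Ueda vs Okafor: Ueda wins 26–19.
Ueda vs Varga: Ueda wins 26–19.
Ueda vs Singh: Ueda wins 26–19.
Quinn vs Petrov: Petrov wins 32–13.
Quinn vs Okafor: Quinn wins 30–15.
Quinn vs Varga: Varga wins 28–17.
Quinn vs Singh: Singh wins 28–17.
Petrov vs Okafor: Petrov wins 43–2.
Petrov vs Varga: Petrov wins 26–19.
Petrov vs Singh: Petrov wins 23–22.
Okafor vs Varga: Varga wins 32–13.
Okafor vs Singh: Singh wins 35–10.
Varga vs Singh: Singh wins 26–19.
Ueda beats each rival — Quinn (35–10), Petrov (26–19), Okafor (26–19), Varga (26–19), Singh (26–19) — so Ueda is the Condorcet winner.

Yes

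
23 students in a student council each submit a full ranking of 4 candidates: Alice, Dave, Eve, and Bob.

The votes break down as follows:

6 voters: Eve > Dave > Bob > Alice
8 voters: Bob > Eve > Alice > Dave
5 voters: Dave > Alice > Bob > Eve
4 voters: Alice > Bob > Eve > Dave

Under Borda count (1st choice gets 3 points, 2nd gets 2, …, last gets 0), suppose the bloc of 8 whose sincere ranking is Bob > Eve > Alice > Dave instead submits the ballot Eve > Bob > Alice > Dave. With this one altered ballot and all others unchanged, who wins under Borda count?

Borda totals with the altered ballot: Alice 30, Dave 27, Eve 46, Bob 35.
The switch changes the winner from Bob to Eve.

Eve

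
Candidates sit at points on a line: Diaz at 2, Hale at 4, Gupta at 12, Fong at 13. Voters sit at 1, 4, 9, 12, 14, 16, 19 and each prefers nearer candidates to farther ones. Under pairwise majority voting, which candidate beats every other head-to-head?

Gupta

With single-peaked preferences on a line, the Condorcet winner is the candidate closest to the median voter.
The median voter (position 12) is closest to Gupta at 12.
Check: Gupta vs Diaz — voters closer to Gupta: 5 of 7.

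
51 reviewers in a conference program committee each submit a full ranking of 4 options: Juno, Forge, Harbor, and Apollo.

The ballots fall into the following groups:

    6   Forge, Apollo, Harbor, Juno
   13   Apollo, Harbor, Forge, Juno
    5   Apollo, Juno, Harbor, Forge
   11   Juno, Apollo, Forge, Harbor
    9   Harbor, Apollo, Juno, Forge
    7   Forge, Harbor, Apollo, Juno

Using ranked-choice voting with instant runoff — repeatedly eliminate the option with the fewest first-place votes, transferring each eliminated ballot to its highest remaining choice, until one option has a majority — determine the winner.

Round 1: Apollo 18, Forge 13, Juno 11, Harbor 9. Harbor has the fewest and is eliminated.
Round 2: Apollo 27, Forge 13, Juno 11. Apollo has a majority.

Apollo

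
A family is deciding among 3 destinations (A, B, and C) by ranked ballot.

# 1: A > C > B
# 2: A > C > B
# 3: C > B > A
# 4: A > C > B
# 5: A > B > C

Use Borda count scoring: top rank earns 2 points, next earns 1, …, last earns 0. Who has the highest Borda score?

A

Borda scores:
  A: 2 + 2 + 0 + 2 + 2 = 8
  B: 0 + 0 + 1 + 0 + 1 = 2
  C: 1 + 1 + 2 + 1 + 0 = 5
A has the highest total.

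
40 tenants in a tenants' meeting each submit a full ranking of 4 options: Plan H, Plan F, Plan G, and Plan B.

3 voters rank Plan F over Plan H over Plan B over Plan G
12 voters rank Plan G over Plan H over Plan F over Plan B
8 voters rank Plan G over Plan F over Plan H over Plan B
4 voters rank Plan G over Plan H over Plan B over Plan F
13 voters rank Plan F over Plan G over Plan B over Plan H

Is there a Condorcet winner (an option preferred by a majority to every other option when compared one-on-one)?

Yes

Head-to-head results (40 voters total):
Plan H vs Plan F: Plan F wins 24–16.
Plan H vs Plan G: Plan G wins 37–3.
Plan H vs Plan B: Plan H wins 27–13.
Plan F vs Plan G: Plan G wins 24–16.
Plan F vs Plan B: Plan F wins 36–4.
Plan G vs Plan B: Plan G wins 37–3.
Plan G beats each rival — Plan H (37–3), Plan F (24–16), Plan B (37–3) — so Plan G is the Condorcet winner.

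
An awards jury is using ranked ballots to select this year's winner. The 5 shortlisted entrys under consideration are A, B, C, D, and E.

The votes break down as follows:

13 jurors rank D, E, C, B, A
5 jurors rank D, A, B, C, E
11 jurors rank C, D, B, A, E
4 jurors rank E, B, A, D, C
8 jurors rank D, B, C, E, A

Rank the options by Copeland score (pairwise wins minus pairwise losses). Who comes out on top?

D

Pairwise results:
  A vs B: B wins 36–5.
  A vs C: C wins 32–9.
  A vs D: D wins 37–4.
  A vs E: E wins 25–16.
  B vs C: C wins 24–17.
  B vs D: D wins 37–4.
  B vs E: B wins 24–17.
  C vs D: D wins 30–11.
  C vs E: C wins 24–17.
  D vs E: D wins 37–4.
Copeland scores (wins − losses):
  A: 0 − 4 = -4
  B: 2 − 2 = 0
  C: 3 − 1 = 2
  D: 4 − 0 = 4
  E: 1 − 3 = -2
D has the best Copeland score.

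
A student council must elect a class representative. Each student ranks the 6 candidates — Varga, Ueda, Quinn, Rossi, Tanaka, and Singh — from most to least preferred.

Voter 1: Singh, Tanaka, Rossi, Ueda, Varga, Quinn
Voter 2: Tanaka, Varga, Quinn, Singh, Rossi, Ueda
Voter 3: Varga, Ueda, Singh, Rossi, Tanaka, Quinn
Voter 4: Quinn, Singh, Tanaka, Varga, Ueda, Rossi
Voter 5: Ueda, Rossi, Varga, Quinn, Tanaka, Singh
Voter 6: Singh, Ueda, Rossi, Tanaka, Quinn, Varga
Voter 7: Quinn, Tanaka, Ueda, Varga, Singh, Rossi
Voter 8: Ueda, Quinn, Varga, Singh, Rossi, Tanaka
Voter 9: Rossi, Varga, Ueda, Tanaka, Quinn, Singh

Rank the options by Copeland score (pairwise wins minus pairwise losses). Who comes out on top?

Ueda

Pairwise results:
  Varga vs Ueda: Ueda wins 5–4.
  Varga vs Quinn: Varga wins 5–4.
  Varga vs Rossi: Varga wins 5–4.
  Varga vs Tanaka: Tanaka wins 5–4.
  Varga vs Singh: Varga wins 6–3.
  Ueda vs Quinn: Ueda wins 6–3.
  Ueda vs Rossi: Ueda wins 6–3.
  Ueda vs Tanaka: Ueda wins 5–4.
  Ueda vs Singh: Ueda wins 5–4.
  Quinn vs Rossi: Rossi wins 5–4.
  Quinn vs Tanaka: Tanaka wins 5–4.
  Quinn vs Singh: Quinn wins 6–3.
  Rossi vs Tanaka: Rossi wins 5–4.
  Rossi vs Singh: Singh wins 7–2.
  Tanaka vs Singh: Singh wins 5–4.
Copeland scores (wins − losses):
  Varga: 3 − 2 = 1
  Ueda: 5 − 0 = 5
  Quinn: 1 − 4 = -3
  Rossi: 2 − 3 = -1
  Tanaka: 2 − 3 = -1
  Singh: 2 − 3 = -1
Ueda has the best Copeland score.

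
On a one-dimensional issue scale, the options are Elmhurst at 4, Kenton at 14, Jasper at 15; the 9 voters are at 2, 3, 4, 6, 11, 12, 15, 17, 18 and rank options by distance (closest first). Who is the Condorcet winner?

With single-peaked preferences on a line, the Condorcet winner is the candidate closest to the median voter.
The median voter (position 11) is closest to Kenton at 14.
Check: Kenton vs Elmhurst — voters closer to Kenton: 5 of 9.

Kenton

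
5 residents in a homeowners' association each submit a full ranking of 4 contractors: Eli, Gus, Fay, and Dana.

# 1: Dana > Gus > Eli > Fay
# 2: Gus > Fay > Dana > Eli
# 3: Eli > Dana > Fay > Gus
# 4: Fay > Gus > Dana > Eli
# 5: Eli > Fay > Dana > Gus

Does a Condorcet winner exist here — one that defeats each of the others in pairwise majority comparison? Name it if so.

Head-to-head results (5 voters total):
Eli vs Gus: Gus wins 3–2.
Eli vs Fay: Eli wins 3–2.
Eli vs Dana: Dana wins 3–2.
Gus vs Fay: Fay wins 3–2.
Gus vs Dana: Dana wins 3–2.
Fay vs Dana: Fay wins 3–2.
No candidate beats all others: Eli beats Fay beats Gus beats Eli, a majority cycle.

None — there is no Condorcet winner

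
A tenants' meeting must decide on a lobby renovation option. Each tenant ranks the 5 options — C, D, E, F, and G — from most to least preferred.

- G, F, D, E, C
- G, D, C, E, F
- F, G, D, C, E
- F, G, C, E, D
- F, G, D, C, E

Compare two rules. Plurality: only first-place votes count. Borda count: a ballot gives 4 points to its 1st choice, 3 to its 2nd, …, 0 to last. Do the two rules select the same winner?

Plurality first-place counts: C 0, D 0, E 0, F 3, G 2 → F.
Borda totals: C 6, D 9, E 3, F 15, G 17 → G.
The two rules disagree: plurality picks F, Borda picks G.

No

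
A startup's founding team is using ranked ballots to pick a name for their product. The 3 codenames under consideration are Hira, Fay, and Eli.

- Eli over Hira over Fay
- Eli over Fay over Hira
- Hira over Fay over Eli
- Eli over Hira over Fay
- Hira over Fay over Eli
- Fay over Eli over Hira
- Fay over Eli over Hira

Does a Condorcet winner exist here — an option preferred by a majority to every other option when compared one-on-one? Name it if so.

There is no Condorcet winner

Head-to-head results (7 voters total):
Hira vs Fay: Hira wins 4–3.
Hira vs Eli: Eli wins 5–2.
Fay vs Eli: Fay wins 4–3.
No candidate beats all others: Hira beats Fay beats Eli beats Hira, a majority cycle.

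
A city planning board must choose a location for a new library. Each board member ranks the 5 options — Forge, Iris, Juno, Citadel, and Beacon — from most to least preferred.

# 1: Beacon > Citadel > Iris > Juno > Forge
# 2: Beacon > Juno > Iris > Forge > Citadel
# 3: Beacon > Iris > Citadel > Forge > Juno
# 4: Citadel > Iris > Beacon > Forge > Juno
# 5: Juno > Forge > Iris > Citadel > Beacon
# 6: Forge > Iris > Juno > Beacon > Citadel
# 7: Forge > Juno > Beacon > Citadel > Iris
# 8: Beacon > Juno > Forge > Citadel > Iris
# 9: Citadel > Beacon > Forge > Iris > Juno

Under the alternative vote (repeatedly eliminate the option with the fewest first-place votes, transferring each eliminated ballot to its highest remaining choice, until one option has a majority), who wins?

Beacon

Round 1: Beacon 4, Forge 2, Citadel 2, Juno 1, Iris 0. Iris has the fewest and is eliminated.
Round 2: Beacon 4, Forge 2, Citadel 2, Juno 1. Juno has the fewest and is eliminated.
Round 3: Beacon 4, Forge 3, Citadel 2. Citadel has the fewest and is eliminated.
Round 4: Beacon 6, Forge 3. Beacon has a majority.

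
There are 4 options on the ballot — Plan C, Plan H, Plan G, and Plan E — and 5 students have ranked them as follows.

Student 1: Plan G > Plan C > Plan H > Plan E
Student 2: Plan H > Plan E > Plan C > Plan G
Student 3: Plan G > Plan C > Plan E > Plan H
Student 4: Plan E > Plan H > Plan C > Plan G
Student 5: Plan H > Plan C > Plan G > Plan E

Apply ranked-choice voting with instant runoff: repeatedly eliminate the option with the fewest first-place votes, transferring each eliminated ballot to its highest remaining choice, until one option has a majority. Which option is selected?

Plan H

Round 1: Plan H 2, Plan G 2, Plan E 1, Plan C 0. Plan C has the fewest and is eliminated.
Round 2: Plan H 2, Plan G 2, Plan E 1. Plan E has the fewest and is eliminated.
Round 3: Plan H 3, Plan G 2. Plan H has a majority.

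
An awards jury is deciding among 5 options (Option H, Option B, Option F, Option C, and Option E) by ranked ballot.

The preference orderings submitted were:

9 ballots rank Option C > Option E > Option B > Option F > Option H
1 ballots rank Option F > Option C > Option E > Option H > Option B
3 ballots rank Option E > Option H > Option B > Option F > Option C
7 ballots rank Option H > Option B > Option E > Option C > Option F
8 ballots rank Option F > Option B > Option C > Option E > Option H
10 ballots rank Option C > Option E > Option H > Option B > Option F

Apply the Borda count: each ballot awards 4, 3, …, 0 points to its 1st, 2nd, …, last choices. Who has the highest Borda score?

Option C

Borda scores:
  Option H: 9·0 + 1 + 3·3 + 7·4 + 8·0 + 10·2 = 58
  Option B: 9·2 + 0 + 3·2 + 7·3 + 8·3 + 10·1 = 79
  Option F: 9·1 + 4 + 3·1 + 7·0 + 8·4 + 10·0 = 48
  Option C: 9·4 + 3 + 3·0 + 7·1 + 8·2 + 10·4 = 102
  Option E: 9·3 + 2 + 3·4 + 7·2 + 8·1 + 10·3 = 93
Option C has the highest total.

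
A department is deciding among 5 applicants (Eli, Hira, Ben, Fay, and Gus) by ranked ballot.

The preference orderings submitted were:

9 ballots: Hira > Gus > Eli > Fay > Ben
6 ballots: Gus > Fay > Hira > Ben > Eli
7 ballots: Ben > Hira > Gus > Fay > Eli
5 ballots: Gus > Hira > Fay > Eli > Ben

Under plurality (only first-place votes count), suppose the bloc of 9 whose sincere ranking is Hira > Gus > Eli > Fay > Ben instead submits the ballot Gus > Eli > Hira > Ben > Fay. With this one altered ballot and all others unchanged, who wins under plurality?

Gus

First-place totals with the altered ballot: Eli 0, Hira 0, Ben 7, Fay 0, Gus 20.
The winner is unchanged: still Gus.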